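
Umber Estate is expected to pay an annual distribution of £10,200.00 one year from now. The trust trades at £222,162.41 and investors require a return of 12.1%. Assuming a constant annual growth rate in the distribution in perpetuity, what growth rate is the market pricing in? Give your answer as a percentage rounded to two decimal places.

7.51%

P = D₁/(r−g) ⇒ g = r − D₁/P = 0.121 − £10,200.00/£222,162.41 = 0.075088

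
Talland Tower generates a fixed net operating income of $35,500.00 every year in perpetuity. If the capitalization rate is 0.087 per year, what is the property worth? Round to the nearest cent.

Level perpetuity: PV = C / r = $35,500.00 / 0.087 = $408,045.98

$408045.98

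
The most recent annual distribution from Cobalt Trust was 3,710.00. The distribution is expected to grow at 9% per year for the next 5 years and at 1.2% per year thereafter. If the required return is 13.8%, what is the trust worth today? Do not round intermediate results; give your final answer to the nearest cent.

D_1 = 4043.90000
D_2 = 4407.85100
D_3 = 4804.55759
D_4 = 5236.96777
D_5 = 5708.29487
Terminal value at year 5: TV = D_5×(1+g_2)/(r−g_2) = 5776.79441/0.126 = 45847.57469
P_0 = D_1/(1+r)^1 + D_2/(1+r)^2 + D_3/(1+r)^3 + D_4/(1+r)^4 + D_5/(1+r)^5 + TV/(1+r)^5
    = 3553.51494 + 3403.63030 + 3260.06769 + 3122.56044 + 2990.85314 + 24021.77287 = 40352.39939

40352.40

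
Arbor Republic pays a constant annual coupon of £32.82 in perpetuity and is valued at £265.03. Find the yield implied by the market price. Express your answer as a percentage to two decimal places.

12.38%

P = C/r ⇒ r = C/P = £32.82/£265.03 = 0.123835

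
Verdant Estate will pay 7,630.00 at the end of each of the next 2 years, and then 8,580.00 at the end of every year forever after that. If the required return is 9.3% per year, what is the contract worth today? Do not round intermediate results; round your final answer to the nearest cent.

PV of 2-year annuity: 7,630.00 × [1 − (1+0.093)^−2] / 0.093 = 13367.60002
Perpetuity value at year 2: 8,580.00 / 0.093 = 92258.06452
PV of perpetuity: 92258.06452 / (1+0.093)^2 = 77226.08441
Total PV = 13367.60002 + 77226.08441 = 90593.68443

90593.68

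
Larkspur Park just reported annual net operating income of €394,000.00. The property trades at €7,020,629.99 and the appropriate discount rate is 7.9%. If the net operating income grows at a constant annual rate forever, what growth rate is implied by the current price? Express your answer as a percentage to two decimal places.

P = D₀(1+g)/(r−g) ⇒ P(r−g) = D₀(1+g) ⇒ g(P+D₀) = P·r − D₀
g = (P·r − D₀)/(P + D₀) = (€7,020,629.99×0.079 − €394,000.00) / (€7,020,629.99 + €394,000.00) = 0.021664

2.17%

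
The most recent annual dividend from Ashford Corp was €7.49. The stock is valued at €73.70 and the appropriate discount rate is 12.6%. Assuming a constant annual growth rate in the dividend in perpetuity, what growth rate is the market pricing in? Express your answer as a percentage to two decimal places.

2.21%

P = D₀(1+g)/(r−g) ⇒ P(r−g) = D₀(1+g) ⇒ g(P+D₀) = P·r − D₀
g = (P·r − D₀)/(P + D₀) = (€73.70×0.126 − €7.49) / (€73.70 + €7.49) = 0.022123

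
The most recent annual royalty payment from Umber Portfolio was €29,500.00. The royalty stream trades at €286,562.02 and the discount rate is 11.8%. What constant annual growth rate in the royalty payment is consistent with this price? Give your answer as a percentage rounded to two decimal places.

P = D₀(1+g)/(r−g) ⇒ P(r−g) = D₀(1+g) ⇒ g(P+D₀) = P·r − D₀
g = (P·r − D₀)/(P + D₀) = (€286,562.02×0.118 − €29,500.00) / (€286,562.02 + €29,500.00) = 0.013650

1.37%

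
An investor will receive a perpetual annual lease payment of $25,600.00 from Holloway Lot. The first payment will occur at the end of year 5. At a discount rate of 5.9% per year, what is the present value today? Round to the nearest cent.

$344988.10

Value at end of year 4: C / r = $25,600.00 / 0.059 = $433,898.3051
Discount to today: PV = $433,898.3051 / (1 + 0.059)^4 = $433,898.3051 / 1.257720 = $344,988.10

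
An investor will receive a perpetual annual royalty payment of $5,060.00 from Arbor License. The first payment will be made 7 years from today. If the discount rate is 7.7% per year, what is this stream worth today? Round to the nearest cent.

Value at end of year 6: C / r = $5,060.00 / 0.077 = $65,714.2857
Discount to today: PV = $65,714.2857 / (1 + 0.077)^6 = $65,714.2857 / 1.560609 = $42,108.09

$42108.09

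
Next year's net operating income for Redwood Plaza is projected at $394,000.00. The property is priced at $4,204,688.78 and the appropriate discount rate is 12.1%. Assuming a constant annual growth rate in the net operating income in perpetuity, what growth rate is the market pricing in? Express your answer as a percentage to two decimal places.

P = D₁/(r−g) ⇒ g = r − D₁/P = 0.121 − $394,000.00/$4,204,688.78 = 0.027295

2.73%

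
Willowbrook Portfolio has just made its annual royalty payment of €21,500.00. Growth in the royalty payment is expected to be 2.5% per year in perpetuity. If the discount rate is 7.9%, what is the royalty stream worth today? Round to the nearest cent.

€408101.85

D₁ = D₀ × (1 + g) = €21,500.00 × 1.025 = €22,037.5000
Growing perpetuity: P = D₁ / (r − g) = €22,037.5000 / (0.079 − 0.025) = €408,101.85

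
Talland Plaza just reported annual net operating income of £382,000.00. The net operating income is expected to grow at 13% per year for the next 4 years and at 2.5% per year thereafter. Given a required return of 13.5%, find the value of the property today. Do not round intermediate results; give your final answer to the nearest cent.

£5008481.22

D_1 = 431660.00000
D_2 = 487775.80000
D_3 = 551186.65400
D_4 = 622840.91902
Terminal value at year 4: TV = D_4×(1+g_2)/(r−g_2) = 638411.94200/0.11 = 5803744.92723
P_0 = D_1/(1+r)^1 + D_2/(1+r)^2 + D_3/(1+r)^3 + D_4/(1+r)^4 + TV/(1+r)^4
    = 380317.18062 + 378641.77453 + 376973.74910 + 375313.07179 + 3497235.44166 = 5008481.21769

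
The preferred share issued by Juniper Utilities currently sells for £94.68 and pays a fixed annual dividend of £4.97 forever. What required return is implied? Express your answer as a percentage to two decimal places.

P = C/r ⇒ r = C/P = £4.97/£94.68 = 0.052493

5.25%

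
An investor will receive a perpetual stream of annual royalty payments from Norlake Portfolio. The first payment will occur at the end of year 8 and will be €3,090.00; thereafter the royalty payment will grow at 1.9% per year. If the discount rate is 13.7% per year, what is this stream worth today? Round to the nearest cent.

€10659.90

Value at end of year 7: C₁ / (r − g) = €3,090.00 / (0.137 − 0.019) = €26,186.4407
Discount to today: PV = €26,186.4407 / (1 + 0.137)^7 = €26,186.4407 / 2.456537 = €10,659.90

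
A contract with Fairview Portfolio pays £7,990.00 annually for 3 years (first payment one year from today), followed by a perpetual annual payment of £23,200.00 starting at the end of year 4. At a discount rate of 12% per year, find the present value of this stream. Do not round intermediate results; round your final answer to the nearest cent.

£156801.48

PV of 3-year annuity: £7,990.00 × [1 − (1+0.12)^−3] / 0.12 = 19190.63183
Perpetuity value at year 3: £23,200.00 / 0.12 = 193333.33333
PV of perpetuity: 193333.33333 / (1+0.12)^3 = 137610.84791
Total PV = 19190.63183 + 137610.84791 = 156801.47974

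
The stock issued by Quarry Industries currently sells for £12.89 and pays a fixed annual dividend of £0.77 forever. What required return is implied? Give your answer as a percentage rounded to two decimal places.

P = C/r ⇒ r = C/P = £0.77/£12.89 = 0.059736

5.97%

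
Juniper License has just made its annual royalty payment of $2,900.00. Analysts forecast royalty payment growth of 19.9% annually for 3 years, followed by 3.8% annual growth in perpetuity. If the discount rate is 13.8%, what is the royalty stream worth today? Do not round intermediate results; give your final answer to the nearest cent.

D_1 = 3477.10000
D_2 = 4169.04290
D_3 = 4998.68244
Terminal value at year 3: TV = D_3×(1+g_2)/(r−g_2) = 5188.63237/0.1 = 51886.32370
P_0 = D_1/(1+r)^1 + D_2/(1+r)^2 + D_3/(1+r)^3 + TV/(1+r)^3
    = 3055.44815 + 3219.22877 + 3391.78848 + 35206.76444 = 44873.22984

$44873.23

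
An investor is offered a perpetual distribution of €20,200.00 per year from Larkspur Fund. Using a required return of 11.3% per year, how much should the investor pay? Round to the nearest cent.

€178761.06

Level perpetuity: PV = C / r = €20,200.00 / 0.113 = €178,761.06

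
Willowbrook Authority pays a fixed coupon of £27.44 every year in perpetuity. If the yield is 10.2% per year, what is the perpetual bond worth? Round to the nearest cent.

£269.02

Level perpetuity: PV = C / r = £27.44 / 0.102 = £269.02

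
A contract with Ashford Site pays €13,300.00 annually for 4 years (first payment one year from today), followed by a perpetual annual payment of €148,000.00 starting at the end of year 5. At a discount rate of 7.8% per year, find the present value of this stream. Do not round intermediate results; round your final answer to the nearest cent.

€1449299.05

PV of 4-year annuity: €13,300.00 × [1 − (1+0.078)^−4] / 0.078 = 44248.10782
Perpetuity value at year 4: €148,000.00 / 0.078 = 1897435.89744
PV of perpetuity: 1897435.89744 / (1+0.078)^4 = 1405050.93827
Total PV = 44248.10782 + 1405050.93827 = 1449299.04609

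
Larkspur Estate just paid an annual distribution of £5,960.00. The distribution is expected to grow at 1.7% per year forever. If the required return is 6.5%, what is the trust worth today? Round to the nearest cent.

D₁ = D₀ × (1 + g) = £5,960.00 × 1.017 = £6,061.3200
Growing perpetuity: P = D₁ / (r − g) = £6,061.3200 / (0.065 − 0.017) = £126,277.50

£126277.50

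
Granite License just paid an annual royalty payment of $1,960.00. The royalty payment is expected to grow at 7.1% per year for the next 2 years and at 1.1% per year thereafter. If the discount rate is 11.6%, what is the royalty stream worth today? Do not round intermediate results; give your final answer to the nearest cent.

$21066.84

D_1 = 2099.16000
D_2 = 2248.20036
Terminal value at year 2: TV = D_2×(1+g_2)/(r−g_2) = 2272.93056/0.105 = 21646.95775
P_0 = D_1/(1+r)^1 + D_2/(1+r)^2 + TV/(1+r)^2
    = 1880.96774 + 1805.12227 + 17380.74870 = 21066.83871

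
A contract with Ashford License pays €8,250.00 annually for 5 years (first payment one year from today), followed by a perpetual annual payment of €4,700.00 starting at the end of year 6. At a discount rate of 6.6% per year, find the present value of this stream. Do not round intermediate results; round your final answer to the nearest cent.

€85925.05

PV of 5-year annuity: €8,250.00 × [1 − (1+0.066)^−5] / 0.066 = 34192.02532
Perpetuity value at year 5: €4,700.00 / 0.066 = 71212.12121
PV of perpetuity: 71212.12121 / (1+0.066)^5 = 51733.02800
Total PV = 34192.02532 + 51733.02800 = 85925.05332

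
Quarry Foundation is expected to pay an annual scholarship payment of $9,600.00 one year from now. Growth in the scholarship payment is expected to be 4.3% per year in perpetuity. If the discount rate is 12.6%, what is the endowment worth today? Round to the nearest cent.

Growing perpetuity: P = D₁ / (r − g) = $9,600.0000 / (0.126 − 0.043) = $115,662.65

$115662.65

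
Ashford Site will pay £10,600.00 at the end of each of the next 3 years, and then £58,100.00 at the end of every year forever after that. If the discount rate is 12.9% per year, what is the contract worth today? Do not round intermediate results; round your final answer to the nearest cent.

PV of 3-year annuity: £10,600.00 × [1 − (1+0.129)^−3] / 0.129 = 25070.77654
Perpetuity value at year 3: £58,100.00 / 0.129 = 450387.59690
PV of perpetuity: 450387.59690 / (1+0.129)^3 = 312971.35944
Total PV = 25070.77654 + 312971.35944 = 338042.13598

£338042.14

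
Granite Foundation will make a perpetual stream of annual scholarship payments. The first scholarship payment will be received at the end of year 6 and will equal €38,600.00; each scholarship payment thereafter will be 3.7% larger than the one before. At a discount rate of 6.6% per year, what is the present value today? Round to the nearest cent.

€966948.36

Value at end of year 5: C₁ / (r − g) = €38,600.00 / (0.066 − 0.037) = €1,331,034.4828
Discount to today: PV = €1,331,034.4828 / (1 + 0.066)^5 = €1,331,034.4828 / 1.376531 = €966,948.36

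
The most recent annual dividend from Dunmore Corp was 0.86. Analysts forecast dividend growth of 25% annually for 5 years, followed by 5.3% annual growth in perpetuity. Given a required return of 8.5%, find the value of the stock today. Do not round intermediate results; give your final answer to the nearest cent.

D_1 = 1.07500
D_2 = 1.34375
D_3 = 1.67969
D_4 = 2.09961
D_5 = 2.62451
Terminal value at year 5: TV = D_5×(1+g_2)/(r−g_2) = 2.76361/0.032 = 86.36284
P_0 = D_1/(1+r)^1 + D_2/(1+r)^2 + D_3/(1+r)^3 + D_4/(1+r)^4 + D_5/(1+r)^5 + TV/(1+r)^5
    = 0.99078 + 1.14146 + 1.31504 + 1.51502 + 1.74542 + 57.43521 = 64.14293

64.14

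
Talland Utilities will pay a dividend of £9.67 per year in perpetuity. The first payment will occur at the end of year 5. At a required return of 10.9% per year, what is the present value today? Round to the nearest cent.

Value at end of year 4: C / r = £9.67 / 0.109 = £88.7156
Discount to today: PV = £88.7156 / (1 + 0.109)^4 = £88.7156 / 1.512607 = £58.65

£58.65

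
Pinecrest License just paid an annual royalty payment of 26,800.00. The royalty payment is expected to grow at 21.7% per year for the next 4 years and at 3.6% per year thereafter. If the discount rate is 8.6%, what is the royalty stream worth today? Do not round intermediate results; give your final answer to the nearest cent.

1019392.87

D_1 = 32615.60000
D_2 = 39693.18520
D_3 = 48306.60639
D_4 = 58789.13997
Terminal value at year 4: TV = D_4×(1+g_2)/(r−g_2) = 60905.54901/0.05 = 1218110.98028
P_0 = D_1/(1+r)^1 + D_2/(1+r)^2 + D_3/(1+r)^3 + D_4/(1+r)^4 + TV/(1+r)^4
    = 30032.78085 + 33655.51960 + 37715.25540 + 42264.70149 + 875724.61483 = 1019392.87217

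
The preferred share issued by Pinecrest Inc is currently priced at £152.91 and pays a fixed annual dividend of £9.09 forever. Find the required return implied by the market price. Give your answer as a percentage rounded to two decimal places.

P = C/r ⇒ r = C/P = £9.09/£152.91 = 0.059447

5.94%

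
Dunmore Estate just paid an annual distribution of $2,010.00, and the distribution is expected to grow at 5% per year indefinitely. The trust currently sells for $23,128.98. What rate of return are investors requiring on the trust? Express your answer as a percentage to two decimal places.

14.12%

D₁ = $2,010.00 × 1.05 = $2,110.5000
P = D₁/(r − g) ⇒ r = D₁/P + g = $2,110.5000/$23,128.98 + 0.05 = 0.091249 + 0.05 = 0.141249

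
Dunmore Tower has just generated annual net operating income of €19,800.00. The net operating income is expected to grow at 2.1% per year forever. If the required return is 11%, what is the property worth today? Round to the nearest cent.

€227143.82

D₁ = D₀ × (1 + g) = €19,800.00 × 1.021 = €20,215.8000
Growing perpetuity: P = D₁ / (r − g) = €20,215.8000 / (0.11 − 0.021) = €227,143.82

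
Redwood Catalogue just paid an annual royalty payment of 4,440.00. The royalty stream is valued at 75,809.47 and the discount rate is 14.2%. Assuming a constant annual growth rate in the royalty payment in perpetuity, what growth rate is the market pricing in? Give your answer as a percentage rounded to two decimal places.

7.88%

P = D₀(1+g)/(r−g) ⇒ P(r−g) = D₀(1+g) ⇒ g(P+D₀) = P·r − D₀
g = (P·r − D₀)/(P + D₀) = (75,809.47×0.142 − 4,440.00) / (75,809.47 + 4,440.00) = 0.078816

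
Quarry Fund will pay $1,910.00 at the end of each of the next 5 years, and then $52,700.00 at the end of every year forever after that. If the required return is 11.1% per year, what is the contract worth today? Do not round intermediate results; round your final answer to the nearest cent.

$287531.42

PV of 5-year annuity: $1,910.00 × [1 − (1+0.111)^−5] / 0.111 = 7041.44156
Perpetuity value at year 5: $52,700.00 / 0.111 = 474774.77477
PV of perpetuity: 474774.77477 / (1+0.111)^5 = 280489.97370
Total PV = 7041.44156 + 280489.97370 = 287531.41525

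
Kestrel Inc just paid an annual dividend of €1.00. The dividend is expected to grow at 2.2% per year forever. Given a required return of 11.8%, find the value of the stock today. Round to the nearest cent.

€10.65

D₁ = D₀ × (1 + g) = €1.00 × 1.022 = €1.0220
Growing perpetuity: P = D₁ / (r − g) = €1.0220 / (0.118 − 0.022) = €10.65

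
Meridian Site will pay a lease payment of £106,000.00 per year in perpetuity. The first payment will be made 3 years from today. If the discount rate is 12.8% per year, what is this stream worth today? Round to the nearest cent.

£650845.19

Value at end of year 2: C / r = £106,000.00 / 0.128 = £828,125.0000
Discount to today: PV = £828,125.0000 / (1 + 0.128)^2 = £828,125.0000 / 1.272384 = £650,845.19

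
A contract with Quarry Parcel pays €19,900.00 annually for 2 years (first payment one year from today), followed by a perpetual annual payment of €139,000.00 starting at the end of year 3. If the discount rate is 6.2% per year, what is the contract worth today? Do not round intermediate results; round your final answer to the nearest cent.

PV of 2-year annuity: €19,900.00 × [1 − (1+0.062)^−2] / 0.062 = 36382.51389
Perpetuity value at year 2: €139,000.00 / 0.062 = 2241935.48387
PV of perpetuity: 2241935.48387 / (1+0.062)^2 = 1987806.36672
Total PV = 36382.51389 + 1987806.36672 = 2024188.88062

€2024188.88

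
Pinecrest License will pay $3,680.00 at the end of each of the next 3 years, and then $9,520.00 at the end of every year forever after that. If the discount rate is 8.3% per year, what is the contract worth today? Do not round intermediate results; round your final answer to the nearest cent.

PV of 3-year annuity: $3,680.00 × [1 − (1+0.083)^−3] / 0.083 = 9432.61349
Perpetuity value at year 3: $9,520.00 / 0.083 = 114698.79518
PV of perpetuity: 114698.79518 / (1+0.083)^3 = 90297.03419
Total PV = 9432.61349 + 90297.03419 = 99729.64768

$99729.65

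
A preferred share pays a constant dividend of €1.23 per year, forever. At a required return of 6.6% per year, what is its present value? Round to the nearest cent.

€18.64

Level perpetuity: PV = C / r = €1.23 / 0.066 = €18.64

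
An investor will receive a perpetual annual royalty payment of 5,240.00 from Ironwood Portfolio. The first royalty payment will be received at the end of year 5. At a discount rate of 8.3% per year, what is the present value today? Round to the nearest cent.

Value at end of year 4: C / r = 5,240.00 / 0.083 = 63,132.5301
Discount to today: PV = 63,132.5301 / (1 + 0.083)^4 = 63,132.5301 / 1.375669 = 45,892.25

45892.25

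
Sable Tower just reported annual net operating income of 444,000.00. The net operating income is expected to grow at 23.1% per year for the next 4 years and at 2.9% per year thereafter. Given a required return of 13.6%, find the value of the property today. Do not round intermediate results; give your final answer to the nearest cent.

D_1 = 546564.00000
D_2 = 672820.28400
D_3 = 828241.76960
D_4 = 1019565.61838
Terminal value at year 4: TV = D_4×(1+g_2)/(r−g_2) = 1049133.02132/0.107 = 9804981.50762
P_0 = D_1/(1+r)^1 + D_2/(1+r)^2 + D_3/(1+r)^3 + D_4/(1+r)^4 + TV/(1+r)^4
    = 481130.28169 + 521365.64856 + 564965.76881 + 612212.02589 + 5887534.34244 = 8067208.06739

8067208.07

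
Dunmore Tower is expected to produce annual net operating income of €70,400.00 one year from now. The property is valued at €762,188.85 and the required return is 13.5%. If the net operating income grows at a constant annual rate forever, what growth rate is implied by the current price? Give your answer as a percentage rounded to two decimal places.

4.26%

P = D₁/(r−g) ⇒ g = r − D₁/P = 0.135 − €70,400.00/€762,188.85 = 0.042634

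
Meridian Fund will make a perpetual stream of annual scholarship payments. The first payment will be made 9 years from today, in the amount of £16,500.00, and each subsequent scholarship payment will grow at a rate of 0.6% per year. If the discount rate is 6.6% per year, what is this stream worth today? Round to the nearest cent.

Value at end of year 8: C₁ / (r − g) = £16,500.00 / (0.066 − 0.006) = £275,000.0000
Discount to today: PV = £275,000.0000 / (1 + 0.066)^8 = £275,000.0000 / 1.667468 = £164,920.66

£164920.66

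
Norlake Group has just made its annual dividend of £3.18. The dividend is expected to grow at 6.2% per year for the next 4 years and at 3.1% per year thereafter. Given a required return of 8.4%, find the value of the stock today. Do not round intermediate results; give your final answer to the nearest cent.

£69.08

D_1 = 3.37716
D_2 = 3.58654
D_3 = 3.80891
D_4 = 4.04506
Terminal value at year 4: TV = D_4×(1+g_2)/(r−g_2) = 4.17046/0.053 = 78.68790
P_0 = D_1/(1+r)^1 + D_2/(1+r)^2 + D_3/(1+r)^3 + D_4/(1+r)^4 + TV/(1+r)^4
    = 3.11546 + 3.05223 + 2.99029 + 2.92960 + 56.98898 = 69.07655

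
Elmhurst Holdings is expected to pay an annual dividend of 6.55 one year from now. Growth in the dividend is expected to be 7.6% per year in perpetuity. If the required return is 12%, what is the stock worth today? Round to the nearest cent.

Growing perpetuity: P = D₁ / (r − g) = 6.5500 / (0.12 − 0.076) = 148.86

148.86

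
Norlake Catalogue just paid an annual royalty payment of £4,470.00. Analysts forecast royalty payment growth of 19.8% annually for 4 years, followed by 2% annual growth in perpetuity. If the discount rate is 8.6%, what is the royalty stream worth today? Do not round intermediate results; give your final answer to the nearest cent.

D_1 = 5355.06000
D_2 = 6415.36188
D_3 = 7685.60353
D_4 = 9207.35303
Terminal value at year 4: TV = D_4×(1+g_2)/(r−g_2) = 9391.50009/0.066 = 142295.45594
P_0 = D_1/(1+r)^1 + D_2/(1+r)^2 + D_3/(1+r)^3 + D_4/(1+r)^4 + TV/(1+r)^4
    = 4930.99448 + 5439.53166 + 6000.51467 + 6619.35227 + 102299.08060 = 125289.47367

£125289.47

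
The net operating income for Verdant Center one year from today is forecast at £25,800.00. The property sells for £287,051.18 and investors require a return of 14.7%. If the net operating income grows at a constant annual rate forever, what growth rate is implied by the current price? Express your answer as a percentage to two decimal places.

5.71%

P = D₁/(r−g) ⇒ g = r − D₁/P = 0.147 − £25,800.00/£287,051.18 = 0.057121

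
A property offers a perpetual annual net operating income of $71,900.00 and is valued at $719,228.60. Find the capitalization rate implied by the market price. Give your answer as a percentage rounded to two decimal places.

P = C/r ⇒ r = C/P = $71,900.00/$719,228.60 = 0.099968

10.00%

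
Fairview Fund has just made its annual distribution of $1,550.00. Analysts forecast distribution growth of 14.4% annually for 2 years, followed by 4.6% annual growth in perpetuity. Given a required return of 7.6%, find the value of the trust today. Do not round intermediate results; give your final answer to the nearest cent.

D_1 = 1773.20000
D_2 = 2028.54080
Terminal value at year 2: TV = D_2×(1+g_2)/(r−g_2) = 2121.85368/0.03 = 70728.45589
P_0 = D_1/(1+r)^1 + D_2/(1+r)^2 + TV/(1+r)^2
    = 1647.95539 + 1752.10127 + 61089.93095 = 64489.98761

$64489.99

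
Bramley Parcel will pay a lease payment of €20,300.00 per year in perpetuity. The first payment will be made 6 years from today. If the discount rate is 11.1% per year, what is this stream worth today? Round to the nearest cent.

€108044.52

Value at end of year 5: C / r = €20,300.00 / 0.111 = €182,882.8829
Discount to today: PV = €182,882.8829 / (1 + 0.111)^5 = €182,882.8829 / 1.692662 = €108,044.52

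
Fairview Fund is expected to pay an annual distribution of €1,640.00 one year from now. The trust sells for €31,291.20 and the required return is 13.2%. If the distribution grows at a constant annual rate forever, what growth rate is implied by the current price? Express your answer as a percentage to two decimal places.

P = D₁/(r−g) ⇒ g = r − D₁/P = 0.132 − €1,640.00/€31,291.20 = 0.079589

7.96%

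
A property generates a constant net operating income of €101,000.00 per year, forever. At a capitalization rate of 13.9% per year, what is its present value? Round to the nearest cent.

€726618.71

Level perpetuity: PV = C / r = €101,000.00 / 0.139 = €726,618.71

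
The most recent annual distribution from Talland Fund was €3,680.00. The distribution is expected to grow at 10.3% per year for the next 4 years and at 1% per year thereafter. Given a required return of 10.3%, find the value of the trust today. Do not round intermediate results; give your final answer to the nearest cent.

D_1 = 4059.04000
D_2 = 4477.12112
D_3 = 4938.26460
D_4 = 5446.90585
Terminal value at year 4: TV = D_4×(1+g_2)/(r−g_2) = 5501.37491/0.093 = 59154.56889
P_0 = D_1/(1+r)^1 + D_2/(1+r)^2 + D_3/(1+r)^3 + D_4/(1+r)^4 + TV/(1+r)^4
    = 3680.00000 + 3680.00000 + 3680.00000 + 3680.00000 + 39965.59140 = 54685.59140

€54685.59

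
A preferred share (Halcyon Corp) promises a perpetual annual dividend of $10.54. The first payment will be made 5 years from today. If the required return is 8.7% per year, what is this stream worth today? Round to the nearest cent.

$86.78

Value at end of year 4: C / r = $10.54 / 0.087 = $121.1494
Discount to today: PV = $121.1494 / (1 + 0.087)^4 = $121.1494 / 1.396105 = $86.78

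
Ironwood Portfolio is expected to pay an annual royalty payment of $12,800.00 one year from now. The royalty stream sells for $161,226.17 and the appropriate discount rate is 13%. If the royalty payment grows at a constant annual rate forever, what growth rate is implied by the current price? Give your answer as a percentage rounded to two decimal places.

P = D₁/(r−g) ⇒ g = r − D₁/P = 0.13 − $12,800.00/$161,226.17 = 0.050608

5.06%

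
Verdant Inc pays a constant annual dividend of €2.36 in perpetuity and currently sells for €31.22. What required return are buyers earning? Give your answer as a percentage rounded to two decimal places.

P = C/r ⇒ r = C/P = €2.36/€31.22 = 0.075593

7.56%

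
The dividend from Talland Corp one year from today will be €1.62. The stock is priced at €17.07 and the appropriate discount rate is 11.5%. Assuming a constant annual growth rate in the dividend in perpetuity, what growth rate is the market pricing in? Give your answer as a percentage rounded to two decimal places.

P = D₁/(r−g) ⇒ g = r − D₁/P = 0.115 − €1.62/€17.07 = 0.020097

2.01%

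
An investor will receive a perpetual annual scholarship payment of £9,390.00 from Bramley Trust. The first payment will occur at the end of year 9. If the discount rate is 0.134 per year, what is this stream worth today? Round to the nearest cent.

Value at end of year 8: C / r = £9,390.00 / 0.134 = £70,074.6269
Discount to today: PV = £70,074.6269 / (1 + 0.134)^8 = £70,074.6269 / 2.734667 = £25,624.56

£25624.56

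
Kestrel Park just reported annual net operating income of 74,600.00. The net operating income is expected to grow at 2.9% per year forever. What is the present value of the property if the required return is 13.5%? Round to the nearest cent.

724183.02

D₁ = D₀ × (1 + g) = 74,600.00 × 1.029 = 76,763.4000
Growing perpetuity: P = D₁ / (r − g) = 76,763.4000 / (0.135 − 0.029) = 724,183.02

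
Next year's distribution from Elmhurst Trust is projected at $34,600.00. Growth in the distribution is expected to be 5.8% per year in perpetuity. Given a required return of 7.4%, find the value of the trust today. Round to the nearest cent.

Growing perpetuity: P = D₁ / (r − g) = $34,600.0000 / (0.074 − 0.058) = $2,162,500.00

$2162500.00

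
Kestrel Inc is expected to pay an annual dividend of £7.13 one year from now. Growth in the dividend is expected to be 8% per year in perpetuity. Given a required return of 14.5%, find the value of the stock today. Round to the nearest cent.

£109.69

Growing perpetuity: P = D₁ / (r − g) = £7.1300 / (0.145 − 0.08) = £109.69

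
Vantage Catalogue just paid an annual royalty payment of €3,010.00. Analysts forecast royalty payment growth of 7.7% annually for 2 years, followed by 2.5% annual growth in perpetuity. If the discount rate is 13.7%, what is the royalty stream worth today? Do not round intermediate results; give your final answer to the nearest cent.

€30268.13

D_1 = 3241.77000
D_2 = 3491.38629
Terminal value at year 2: TV = D_2×(1+g_2)/(r−g_2) = 3578.67095/0.112 = 31952.41917
P_0 = D_1/(1+r)^1 + D_2/(1+r)^2 + TV/(1+r)^2
    = 2851.16095 + 2700.70391 + 24716.26344 = 30268.12830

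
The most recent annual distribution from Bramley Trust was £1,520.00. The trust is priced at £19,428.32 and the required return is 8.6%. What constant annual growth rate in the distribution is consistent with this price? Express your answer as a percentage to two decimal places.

P = D₀(1+g)/(r−g) ⇒ P(r−g) = D₀(1+g) ⇒ g(P+D₀) = P·r − D₀
g = (P·r − D₀)/(P + D₀) = (£19,428.32×0.086 − £1,520.00) / (£19,428.32 + £1,520.00) = 0.007200

0.72%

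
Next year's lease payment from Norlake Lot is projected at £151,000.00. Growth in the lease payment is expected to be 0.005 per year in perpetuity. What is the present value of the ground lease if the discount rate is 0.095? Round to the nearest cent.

£1677777.78

Growing perpetuity: P = D₁ / (r − g) = £151,000.0000 / (0.095 − 0.005) = £1,677,777.78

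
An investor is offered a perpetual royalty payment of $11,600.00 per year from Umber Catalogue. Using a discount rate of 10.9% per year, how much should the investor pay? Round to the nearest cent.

$106422.02

Level perpetuity: PV = C / r = $11,600.00 / 0.109 = $106,422.02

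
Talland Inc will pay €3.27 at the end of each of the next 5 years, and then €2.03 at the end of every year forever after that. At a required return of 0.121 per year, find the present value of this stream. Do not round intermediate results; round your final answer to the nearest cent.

PV of 5-year annuity: €3.27 × [1 − (1+0.121)^−5] / 0.121 = 11.75847
Perpetuity value at year 5: €2.03 / 0.121 = 16.77686
PV of perpetuity: 16.77686 / (1+0.121)^5 = 9.47726
Total PV = 11.75847 + 9.47726 = 21.23573

€21.24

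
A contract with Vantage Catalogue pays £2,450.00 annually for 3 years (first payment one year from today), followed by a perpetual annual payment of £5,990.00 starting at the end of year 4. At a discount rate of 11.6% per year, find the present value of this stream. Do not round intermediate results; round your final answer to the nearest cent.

PV of 3-year annuity: £2,450.00 × [1 − (1+0.116)^−3] / 0.116 = 5925.17159
Perpetuity value at year 3: £5,990.00 / 0.116 = 51637.93103
PV of perpetuity: 51637.93103 / (1+0.116)^3 = 37151.49112
Total PV = 5925.17159 + 37151.49112 = 43076.66270

£43076.66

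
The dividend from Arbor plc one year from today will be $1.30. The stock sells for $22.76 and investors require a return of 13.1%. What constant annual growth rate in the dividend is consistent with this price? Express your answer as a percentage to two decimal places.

7.39%

P = D₁/(r−g) ⇒ g = r − D₁/P = 0.131 − $1.30/$22.76 = 0.073882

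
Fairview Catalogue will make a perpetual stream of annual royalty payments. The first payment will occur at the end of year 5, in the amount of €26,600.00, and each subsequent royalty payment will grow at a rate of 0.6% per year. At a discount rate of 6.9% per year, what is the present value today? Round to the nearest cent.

€323318.28

Value at end of year 4: C₁ / (r − g) = €26,600.00 / (0.069 − 0.006) = €422,222.2222
Discount to today: PV = €422,222.2222 / (1 + 0.069)^4 = €422,222.2222 / 1.305903 = €323,318.28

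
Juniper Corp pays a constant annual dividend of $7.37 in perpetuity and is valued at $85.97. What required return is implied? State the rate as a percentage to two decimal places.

P = C/r ⇒ r = C/P = $7.37/$85.97 = 0.085728

8.57%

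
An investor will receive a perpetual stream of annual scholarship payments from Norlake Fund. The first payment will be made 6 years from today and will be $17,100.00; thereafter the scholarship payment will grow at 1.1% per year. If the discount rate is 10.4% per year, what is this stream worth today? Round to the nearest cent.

Value at end of year 5: C₁ / (r − g) = $17,100.00 / (0.104 − 0.011) = $183,870.9677
Discount to today: PV = $183,870.9677 / (1 + 0.104)^5 = $183,870.9677 / 1.640006 = $112,116.05

$112116.05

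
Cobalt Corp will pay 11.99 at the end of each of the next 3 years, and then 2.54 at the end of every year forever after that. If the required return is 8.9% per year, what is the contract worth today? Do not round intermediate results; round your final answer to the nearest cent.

PV of 3-year annuity: 11.99 × [1 − (1+0.089)^−3] / 0.089 = 30.40440
Perpetuity value at year 3: 2.54 / 0.089 = 28.53933
PV of perpetuity: 28.53933 / (1+0.089)^3 = 22.09836
Total PV = 30.40440 + 22.09836 = 52.50276

52.50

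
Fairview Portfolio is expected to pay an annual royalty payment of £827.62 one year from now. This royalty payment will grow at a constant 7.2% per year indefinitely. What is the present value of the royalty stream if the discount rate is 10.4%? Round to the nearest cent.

Growing perpetuity: P = D₁ / (r − g) = £827.6200 / (0.104 − 0.072) = £25,863.13

£25863.13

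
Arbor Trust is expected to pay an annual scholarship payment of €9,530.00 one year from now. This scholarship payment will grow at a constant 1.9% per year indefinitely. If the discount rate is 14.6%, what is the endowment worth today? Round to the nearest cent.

€75039.37

Growing perpetuity: P = D₁ / (r − g) = €9,530.0000 / (0.146 − 0.019) = €75,039.37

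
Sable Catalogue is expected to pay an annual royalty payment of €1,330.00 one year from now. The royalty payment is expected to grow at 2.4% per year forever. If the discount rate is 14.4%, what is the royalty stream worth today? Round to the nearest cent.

Growing perpetuity: P = D₁ / (r − g) = €1,330.0000 / (0.144 − 0.024) = €11,083.33

€11083.33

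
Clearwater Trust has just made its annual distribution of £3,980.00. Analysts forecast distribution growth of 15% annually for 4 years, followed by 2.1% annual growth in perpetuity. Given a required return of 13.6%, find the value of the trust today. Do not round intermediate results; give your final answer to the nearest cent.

£53526.41

D_1 = 4577.00000
D_2 = 5263.55000
D_3 = 6053.08250
D_4 = 6961.04487
Terminal value at year 4: TV = D_4×(1+g_2)/(r−g_2) = 7107.22682/0.115 = 61801.97233
P_0 = D_1/(1+r)^1 + D_2/(1+r)^2 + D_3/(1+r)^3 + D_4/(1+r)^4 + TV/(1+r)^4
    = 4029.04930 + 4078.70307 + 4128.96878 + 4179.85396 + 37109.83383 = 53526.40894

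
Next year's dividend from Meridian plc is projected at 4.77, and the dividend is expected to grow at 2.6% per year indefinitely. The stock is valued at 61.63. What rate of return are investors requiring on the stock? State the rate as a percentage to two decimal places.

10.34%

P = D₁/(r − g) ⇒ r = D₁/P + g = 4.7700/61.63 + 0.026 = 0.077397 + 0.026 = 0.103397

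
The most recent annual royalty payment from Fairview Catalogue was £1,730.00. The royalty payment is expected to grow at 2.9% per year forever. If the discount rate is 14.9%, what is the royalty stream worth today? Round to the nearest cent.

D₁ = D₀ × (1 + g) = £1,730.00 × 1.029 = £1,780.1700
Growing perpetuity: P = D₁ / (r − g) = £1,780.1700 / (0.149 − 0.029) = £14,834.75

£14834.75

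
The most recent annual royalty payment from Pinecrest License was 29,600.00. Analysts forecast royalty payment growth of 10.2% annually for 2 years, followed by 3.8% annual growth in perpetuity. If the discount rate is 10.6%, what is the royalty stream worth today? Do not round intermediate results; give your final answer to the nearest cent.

507452.19

D_1 = 32619.20000
D_2 = 35946.35840
Terminal value at year 2: TV = D_2×(1+g_2)/(r−g_2) = 37312.32002/0.068 = 548710.58852
P_0 = D_1/(1+r)^1 + D_2/(1+r)^2 + TV/(1+r)^2
    = 29492.94756 + 29386.28229 + 448572.95609 = 507452.18594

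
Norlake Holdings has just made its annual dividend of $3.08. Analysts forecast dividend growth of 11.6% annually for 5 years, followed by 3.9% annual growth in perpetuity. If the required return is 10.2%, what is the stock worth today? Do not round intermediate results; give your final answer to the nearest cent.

D_1 = 3.43728
D_2 = 3.83600
D_3 = 4.28098
D_4 = 4.77757
D_5 = 5.33177
Terminal value at year 5: TV = D_5×(1+g_2)/(r−g_2) = 5.53971/0.063 = 87.93195
P_0 = D_1/(1+r)^1 + D_2/(1+r)^2 + D_3/(1+r)^3 + D_4/(1+r)^4 + D_5/(1+r)^5 + TV/(1+r)^5
    = 3.11913 + 3.15875 + 3.19888 + 3.23952 + 3.28068 + 54.10516 = 70.10213

$70.10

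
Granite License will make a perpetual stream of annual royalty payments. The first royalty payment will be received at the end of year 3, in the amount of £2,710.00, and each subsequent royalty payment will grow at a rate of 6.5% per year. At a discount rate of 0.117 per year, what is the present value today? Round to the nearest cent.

Value at end of year 2: C₁ / (r − g) = £2,710.00 / (0.117 − 0.065) = £52,115.3846
Discount to today: PV = £52,115.3846 / (1 + 0.117)^2 = £52,115.3846 / 1.247689 = £41,769.53

£41769.53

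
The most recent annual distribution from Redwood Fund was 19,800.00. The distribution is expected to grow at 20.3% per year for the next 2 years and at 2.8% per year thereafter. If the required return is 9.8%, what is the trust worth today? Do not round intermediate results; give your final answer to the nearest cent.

D_1 = 23819.40000
D_2 = 28654.73820
Terminal value at year 2: TV = D_2×(1+g_2)/(r−g_2) = 29457.07087/0.07 = 420815.29814
P_0 = D_1/(1+r)^1 + D_2/(1+r)^2 + TV/(1+r)^2
    = 21693.44262 + 23767.95216 + 349049.35463 = 394510.74941

394510.75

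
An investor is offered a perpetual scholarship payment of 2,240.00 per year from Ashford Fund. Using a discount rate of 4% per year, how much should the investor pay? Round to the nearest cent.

Level perpetuity: PV = C / r = 2,240.00 / 0.04 = 56,000.00

56000.00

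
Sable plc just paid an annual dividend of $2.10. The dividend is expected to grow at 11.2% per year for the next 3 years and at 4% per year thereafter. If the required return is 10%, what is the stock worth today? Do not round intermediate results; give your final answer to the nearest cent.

$44.04

D_1 = 2.33520
D_2 = 2.59674
D_3 = 2.88758
Terminal value at year 3: TV = D_3×(1+g_2)/(r−g_2) = 3.00308/0.06 = 50.05134
P_0 = D_1/(1+r)^1 + D_2/(1+r)^2 + D_3/(1+r)^3 + TV/(1+r)^3
    = 2.12291 + 2.14607 + 2.16948 + 37.60432 = 44.04277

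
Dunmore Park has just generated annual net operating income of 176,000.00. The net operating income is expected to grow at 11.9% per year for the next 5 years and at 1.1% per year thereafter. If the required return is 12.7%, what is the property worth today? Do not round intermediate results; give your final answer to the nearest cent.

D_1 = 196944.00000
D_2 = 220380.33600
D_3 = 246605.59598
D_4 = 275951.66191
D_5 = 308789.90967
Terminal value at year 5: TV = D_5×(1+g_2)/(r−g_2) = 312186.59868/0.116 = 2691263.78172
P_0 = D_1/(1+r)^1 + D_2/(1+r)^2 + D_3/(1+r)^3 + D_4/(1+r)^4 + D_5/(1+r)^5 + TV/(1+r)^5
    = 174750.66548 + 173510.19936 + 172278.53867 + 171055.62092 + 169841.38403 + 1480255.51083 = 2341691.91929

2341691.92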